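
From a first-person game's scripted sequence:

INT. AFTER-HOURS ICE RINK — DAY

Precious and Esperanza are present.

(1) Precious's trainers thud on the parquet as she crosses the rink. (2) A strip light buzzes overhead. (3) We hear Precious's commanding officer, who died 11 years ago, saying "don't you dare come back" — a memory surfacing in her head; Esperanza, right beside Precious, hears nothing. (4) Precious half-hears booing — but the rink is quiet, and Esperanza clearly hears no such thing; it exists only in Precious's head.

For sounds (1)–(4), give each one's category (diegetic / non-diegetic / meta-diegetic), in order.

diegetic, diegetic, meta-diegetic, meta-diegetic

(1) is diegetic: Precious's footsteps are produced in the story world.
(2) is diegetic: ambient/room sound belonging to the story's physical space.
(3) the voice is a memory playing only inside Precious's mind; Esperanza can't hear it → meta-diegetic.
(4) Precious alone 'hears' it — an imagined sound, not present in the space → meta-diegetic.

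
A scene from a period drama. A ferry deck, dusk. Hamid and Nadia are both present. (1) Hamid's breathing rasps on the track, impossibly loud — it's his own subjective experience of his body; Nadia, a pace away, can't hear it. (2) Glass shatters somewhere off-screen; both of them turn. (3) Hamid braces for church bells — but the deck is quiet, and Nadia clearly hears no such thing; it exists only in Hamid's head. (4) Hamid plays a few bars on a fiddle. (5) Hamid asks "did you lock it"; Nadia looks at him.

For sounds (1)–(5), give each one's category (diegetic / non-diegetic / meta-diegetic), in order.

(1) point-of-audition from inside Hamid's body; not a sound in the room → meta-diegetic.
Sound (2): an in-world source (glass); characters could hear it, so diegetic.
Sound (3): the sound is imagined by Hamid; nothing in the story world is producing it and Nadia can't hear it, so meta-diegetic.
(4) a character is playing a fiddle on screen → diegetic.
(5) spoken by a character present in the story world → diegetic.

meta-diegetic, diegetic, meta-diegetic, diegetic, diegetic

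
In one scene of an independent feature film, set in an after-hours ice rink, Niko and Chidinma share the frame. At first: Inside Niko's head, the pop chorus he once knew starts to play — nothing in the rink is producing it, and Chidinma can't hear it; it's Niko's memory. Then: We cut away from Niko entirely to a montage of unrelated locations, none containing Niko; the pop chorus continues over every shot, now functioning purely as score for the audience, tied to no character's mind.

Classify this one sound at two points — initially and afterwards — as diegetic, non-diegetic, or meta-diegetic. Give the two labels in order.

Initially: the music lives inside Niko's mind alone; Chidinma can't hear it → meta-diegetic.
Afterwards: once it plays over shots Niko isn't in, detached from any character's subjectivity, it's conventional underscore → non-diegetic.

meta-diegetic, non-diegetic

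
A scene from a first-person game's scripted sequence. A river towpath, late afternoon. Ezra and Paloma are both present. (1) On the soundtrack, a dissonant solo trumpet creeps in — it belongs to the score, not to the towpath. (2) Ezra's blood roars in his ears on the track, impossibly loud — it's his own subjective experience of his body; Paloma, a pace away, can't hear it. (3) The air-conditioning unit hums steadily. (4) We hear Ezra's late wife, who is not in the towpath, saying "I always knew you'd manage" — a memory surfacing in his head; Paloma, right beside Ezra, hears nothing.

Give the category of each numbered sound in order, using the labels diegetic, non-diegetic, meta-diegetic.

(1) score with no on-screen or off-screen source; it exists for the audience alone → non-diegetic.
Sound (2): it's Ezra's internal bodily sensation rendered as sound; only Ezra 'hears' it, so meta-diegetic.
(3) the air-conditioning unit is part of the location's real environment → diegetic.
Sound (4): the voice is a memory playing only inside Ezra's mind; Paloma can't hear it, so meta-diegetic.

non-diegetic, meta-diegetic, diegetic, meta-diegetic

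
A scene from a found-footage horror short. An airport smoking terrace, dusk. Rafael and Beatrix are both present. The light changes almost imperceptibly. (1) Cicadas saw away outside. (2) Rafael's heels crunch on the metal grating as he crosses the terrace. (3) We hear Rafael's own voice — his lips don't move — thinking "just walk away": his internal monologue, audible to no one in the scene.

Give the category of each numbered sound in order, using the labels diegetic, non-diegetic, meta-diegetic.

Sound (1): ambient/room sound belonging to the story's physical space, so diegetic.
Sound (2): Rafael's footsteps are produced in the story world, so diegetic.
(3) internal monologue — inside Rafael's mind, not spoken into the scene → meta-diegetic.

diegetic, diegetic, meta-diegetic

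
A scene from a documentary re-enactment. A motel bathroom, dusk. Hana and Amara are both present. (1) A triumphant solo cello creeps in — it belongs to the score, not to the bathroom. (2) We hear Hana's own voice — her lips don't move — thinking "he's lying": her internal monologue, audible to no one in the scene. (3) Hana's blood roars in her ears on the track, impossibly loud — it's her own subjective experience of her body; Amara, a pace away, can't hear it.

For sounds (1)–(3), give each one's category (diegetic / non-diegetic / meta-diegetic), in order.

(1) score with no on-screen or off-screen source; it exists for the audience alone → non-diegetic.
(2) Hana's thought-voice: a private mental sound no other character can hear → meta-diegetic.
Sound (3): point-of-audition from inside Hana's body; not a sound in the room, so meta-diegetic.

non-diegetic, meta-diegetic, meta-diegetic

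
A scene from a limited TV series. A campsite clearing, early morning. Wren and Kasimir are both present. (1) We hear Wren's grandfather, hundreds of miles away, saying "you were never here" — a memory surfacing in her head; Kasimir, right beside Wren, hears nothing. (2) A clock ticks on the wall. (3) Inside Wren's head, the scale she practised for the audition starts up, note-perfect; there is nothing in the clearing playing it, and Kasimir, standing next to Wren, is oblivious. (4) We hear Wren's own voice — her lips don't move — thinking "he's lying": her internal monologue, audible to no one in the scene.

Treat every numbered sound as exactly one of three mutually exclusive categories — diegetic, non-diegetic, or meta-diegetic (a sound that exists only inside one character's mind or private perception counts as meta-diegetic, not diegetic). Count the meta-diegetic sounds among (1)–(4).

3

(1) is meta-diegetic: the voice is a memory playing only inside Wren's mind; Kasimir can't hear it.
(2) is diegetic: an in-world source (a clock); characters could hear it.
(3) it lives in Wren's subjectivity, not in the clearing → meta-diegetic.
(4) is meta-diegetic: it's Wren's unspoken thought, heard only by the audience via her subjectivity.
Meta-diegetic: (1), (3), (4) — that's 3.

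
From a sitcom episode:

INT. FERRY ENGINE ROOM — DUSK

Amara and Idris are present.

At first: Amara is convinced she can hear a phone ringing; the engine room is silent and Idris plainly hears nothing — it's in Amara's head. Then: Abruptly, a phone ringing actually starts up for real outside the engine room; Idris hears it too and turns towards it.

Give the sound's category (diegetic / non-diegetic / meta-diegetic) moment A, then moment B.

Moment A: only Amara 'hears' it — imagined, in her mind → meta-diegetic.
Moment B: now there's a real external source and Idris hears it too — in the story world → diegetic.

meta-diegetic, diegetic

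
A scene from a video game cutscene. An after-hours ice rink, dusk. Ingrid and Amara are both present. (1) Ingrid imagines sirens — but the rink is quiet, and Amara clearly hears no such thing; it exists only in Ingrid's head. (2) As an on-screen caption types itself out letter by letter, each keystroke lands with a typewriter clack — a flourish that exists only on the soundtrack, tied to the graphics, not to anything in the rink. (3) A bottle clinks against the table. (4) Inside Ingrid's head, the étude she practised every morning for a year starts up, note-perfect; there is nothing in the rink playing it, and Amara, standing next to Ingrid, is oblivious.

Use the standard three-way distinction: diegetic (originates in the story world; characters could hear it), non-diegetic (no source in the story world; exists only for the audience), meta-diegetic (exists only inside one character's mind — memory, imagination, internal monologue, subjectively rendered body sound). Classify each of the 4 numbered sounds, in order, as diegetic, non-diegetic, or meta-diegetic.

(1) subjective to Ingrid: the rink is silent and Amara hears nothing → meta-diegetic.
(2) it accompanies on-screen graphics, not anything inside the story world → non-diegetic.
(3) is diegetic: a bottle is a real object/event in the scene's world.
Sound (4): it lives in Ingrid's subjectivity, not in the rink, so meta-diegetic.

meta-diegetic, non-diegetic, diegetic, meta-diegetic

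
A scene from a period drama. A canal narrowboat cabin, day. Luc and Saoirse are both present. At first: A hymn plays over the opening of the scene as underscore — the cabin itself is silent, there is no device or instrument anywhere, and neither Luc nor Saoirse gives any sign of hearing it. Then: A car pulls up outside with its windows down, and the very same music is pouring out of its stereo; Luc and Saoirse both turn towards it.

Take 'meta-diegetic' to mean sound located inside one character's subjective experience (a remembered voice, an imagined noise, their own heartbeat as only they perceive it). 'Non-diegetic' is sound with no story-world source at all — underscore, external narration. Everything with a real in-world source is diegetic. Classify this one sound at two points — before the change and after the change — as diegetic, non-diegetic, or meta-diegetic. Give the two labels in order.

Before the change: no in-world source exists and no character can hear it — underscore → non-diegetic.
After the change: the car stereo is now a real source in the story world and the characters hear it → diegetic.

non-diegetic, diegetic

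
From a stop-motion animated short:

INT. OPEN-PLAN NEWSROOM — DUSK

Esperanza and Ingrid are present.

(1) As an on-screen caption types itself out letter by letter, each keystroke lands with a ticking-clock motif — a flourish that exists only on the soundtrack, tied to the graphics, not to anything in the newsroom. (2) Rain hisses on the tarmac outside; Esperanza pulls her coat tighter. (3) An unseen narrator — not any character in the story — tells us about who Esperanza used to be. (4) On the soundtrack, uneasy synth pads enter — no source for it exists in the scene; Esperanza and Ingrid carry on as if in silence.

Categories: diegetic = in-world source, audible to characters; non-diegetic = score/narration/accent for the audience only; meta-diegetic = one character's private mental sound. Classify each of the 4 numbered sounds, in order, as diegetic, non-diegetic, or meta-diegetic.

Sound (1): it accompanies on-screen graphics, not anything inside the story world, so non-diegetic.
(2) rain is part of the location's real environment → diegetic.
(3) the narrator exists outside the story world, addressing only the audience → non-diegetic.
(4) nothing in the newsroom produces it and the characters don't hear it — pure soundtrack → non-diegetic.

non-diegetic, diegetic, non-diegetic, non-diegetic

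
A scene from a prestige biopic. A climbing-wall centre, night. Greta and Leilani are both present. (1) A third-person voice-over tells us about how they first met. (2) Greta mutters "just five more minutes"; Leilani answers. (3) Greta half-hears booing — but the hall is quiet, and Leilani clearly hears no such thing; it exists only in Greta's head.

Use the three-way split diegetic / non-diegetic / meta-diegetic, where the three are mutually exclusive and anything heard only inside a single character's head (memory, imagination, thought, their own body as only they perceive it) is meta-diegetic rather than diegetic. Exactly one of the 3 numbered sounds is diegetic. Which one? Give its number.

Sound (1): the narrator exists outside the story world, addressing only the audience, so non-diegetic.
(2) spoken by a character present in the story world → diegetic.
(3) the sound is imagined by Greta; nothing in the story world is producing it and Leilani can't hear it → meta-diegetic.
Only (2) is diegetic.

2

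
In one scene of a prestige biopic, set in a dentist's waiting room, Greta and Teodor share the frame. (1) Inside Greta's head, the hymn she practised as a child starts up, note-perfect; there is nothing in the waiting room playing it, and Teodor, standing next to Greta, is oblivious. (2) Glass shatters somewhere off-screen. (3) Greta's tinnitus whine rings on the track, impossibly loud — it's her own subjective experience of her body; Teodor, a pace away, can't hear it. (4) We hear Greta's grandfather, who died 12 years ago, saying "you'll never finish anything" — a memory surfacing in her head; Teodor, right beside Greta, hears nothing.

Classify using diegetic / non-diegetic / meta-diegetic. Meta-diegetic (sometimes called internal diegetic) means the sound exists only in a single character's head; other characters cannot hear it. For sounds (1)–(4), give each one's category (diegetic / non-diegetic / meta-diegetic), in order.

Sound (1): remembered music, private to Greta — Teodor is oblivious because it isn't in the room, so meta-diegetic.
Sound (2): an in-world source (glass); characters could hear it, so diegetic.
(3) is meta-diegetic: it's Greta's internal bodily sensation rendered as sound; only Greta 'hears' it.
Sound (4): a remembered line, private to Greta — not present in the room, not audible to Teodor, so meta-diegetic.

meta-diegetic, diegetic, meta-diegetic, meta-diegetic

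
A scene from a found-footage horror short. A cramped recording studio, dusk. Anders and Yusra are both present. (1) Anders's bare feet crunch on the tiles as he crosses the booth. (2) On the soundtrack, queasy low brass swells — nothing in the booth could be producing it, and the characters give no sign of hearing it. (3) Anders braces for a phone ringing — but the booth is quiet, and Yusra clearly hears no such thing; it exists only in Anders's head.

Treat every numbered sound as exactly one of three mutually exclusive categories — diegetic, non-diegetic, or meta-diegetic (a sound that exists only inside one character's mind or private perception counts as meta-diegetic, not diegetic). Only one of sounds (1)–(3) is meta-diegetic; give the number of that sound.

(1) is diegetic: a character's body making contact with the set — an in-world sound.
Sound (2): it has no source in the story world and no character can hear it — it's underscore, so non-diegetic.
Sound (3): the sound is imagined by Anders; nothing in the story world is producing it and Yusra can't hear it, so meta-diegetic.
Only (3) is meta-diegetic.

3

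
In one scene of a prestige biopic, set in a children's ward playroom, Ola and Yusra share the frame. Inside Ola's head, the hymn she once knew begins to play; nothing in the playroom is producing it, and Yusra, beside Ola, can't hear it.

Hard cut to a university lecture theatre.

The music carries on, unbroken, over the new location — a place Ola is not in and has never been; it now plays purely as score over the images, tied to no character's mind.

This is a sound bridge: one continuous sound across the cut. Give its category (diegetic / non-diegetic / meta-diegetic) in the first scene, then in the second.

meta-diegetic, non-diegetic

Scene one: the music exists only inside Ola's mind; Yusra can't hear it → meta-diegetic.
Scene two: it's detached from Ola entirely and plays over unrelated images with no in-world source — conventional underscore → non-diegetic.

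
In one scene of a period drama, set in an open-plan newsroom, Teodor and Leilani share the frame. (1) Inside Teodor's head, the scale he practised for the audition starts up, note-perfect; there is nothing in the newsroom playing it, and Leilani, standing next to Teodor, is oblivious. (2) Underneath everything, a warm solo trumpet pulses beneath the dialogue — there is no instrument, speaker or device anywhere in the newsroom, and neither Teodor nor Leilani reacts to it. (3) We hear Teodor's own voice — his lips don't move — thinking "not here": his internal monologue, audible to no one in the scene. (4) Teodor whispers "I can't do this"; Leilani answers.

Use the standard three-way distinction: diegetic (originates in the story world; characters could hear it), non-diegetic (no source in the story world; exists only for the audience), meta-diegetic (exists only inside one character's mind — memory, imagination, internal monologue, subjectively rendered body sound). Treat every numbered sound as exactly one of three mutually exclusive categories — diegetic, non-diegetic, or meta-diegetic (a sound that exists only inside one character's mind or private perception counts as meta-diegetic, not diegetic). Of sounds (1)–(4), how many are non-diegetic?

Sound (1): remembered music, private to Teodor — Leilani is oblivious because it isn't in the room, so meta-diegetic.
(2) is non-diegetic: score with no on-screen or off-screen source; it exists for the audience alone.
(3) internal monologue — inside Teodor's mind, not spoken into the scene → meta-diegetic.
Sound (4): on-screen dialogue — Teodor speaks and Leilani is there to hear, so diegetic.
Non-diegetic: (2) — that's 1.

1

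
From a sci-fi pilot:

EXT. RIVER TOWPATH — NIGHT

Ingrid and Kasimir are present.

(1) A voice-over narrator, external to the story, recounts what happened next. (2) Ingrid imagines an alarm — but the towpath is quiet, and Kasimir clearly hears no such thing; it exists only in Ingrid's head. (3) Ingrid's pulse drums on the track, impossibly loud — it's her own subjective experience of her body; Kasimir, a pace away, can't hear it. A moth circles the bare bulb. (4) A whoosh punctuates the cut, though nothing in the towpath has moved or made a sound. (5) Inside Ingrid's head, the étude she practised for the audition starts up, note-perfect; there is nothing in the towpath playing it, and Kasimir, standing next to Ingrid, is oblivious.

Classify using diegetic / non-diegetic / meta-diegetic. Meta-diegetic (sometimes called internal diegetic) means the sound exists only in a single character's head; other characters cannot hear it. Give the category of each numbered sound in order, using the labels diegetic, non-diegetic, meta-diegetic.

non-diegetic, meta-diegetic, meta-diegetic, non-diegetic, meta-diegetic

(1) is non-diegetic: commentary laid over the scene from outside the fiction.
(2) is meta-diegetic: subjective to Ingrid: the towpath is silent and Kasimir hears nothing.
Sound (3): a subjective body sound — Ingrid's private perception, inaudible to Kasimir, so meta-diegetic.
(4) is non-diegetic: nothing in the scene produces it; it's an accent added for the audience.
Sound (5): remembered music, private to Ingrid — Kasimir is oblivious because it isn't in the room, so meta-diegetic.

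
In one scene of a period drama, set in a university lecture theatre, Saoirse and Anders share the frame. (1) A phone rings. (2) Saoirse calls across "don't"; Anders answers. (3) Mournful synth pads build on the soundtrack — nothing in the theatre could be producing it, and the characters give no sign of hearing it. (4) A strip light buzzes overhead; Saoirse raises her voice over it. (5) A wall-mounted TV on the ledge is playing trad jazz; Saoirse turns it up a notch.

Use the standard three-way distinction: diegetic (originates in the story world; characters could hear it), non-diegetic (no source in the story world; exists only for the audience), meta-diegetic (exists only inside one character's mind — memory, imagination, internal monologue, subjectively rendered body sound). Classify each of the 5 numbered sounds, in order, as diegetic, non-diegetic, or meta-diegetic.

(1) a phone is a real object/event in the scene's world → diegetic.
(2) Saoirse is a character speaking aloud in the scene → diegetic.
(3) is non-diegetic: it has no source in the story world and no character can hear it — it's underscore.
(4) is diegetic: it's the actual ambient sound of the location.
(5) the music comes from an on-screen device that Saoirse responds to → diegetic.

diegetic, diegetic, non-diegetic, diegetic, diegetic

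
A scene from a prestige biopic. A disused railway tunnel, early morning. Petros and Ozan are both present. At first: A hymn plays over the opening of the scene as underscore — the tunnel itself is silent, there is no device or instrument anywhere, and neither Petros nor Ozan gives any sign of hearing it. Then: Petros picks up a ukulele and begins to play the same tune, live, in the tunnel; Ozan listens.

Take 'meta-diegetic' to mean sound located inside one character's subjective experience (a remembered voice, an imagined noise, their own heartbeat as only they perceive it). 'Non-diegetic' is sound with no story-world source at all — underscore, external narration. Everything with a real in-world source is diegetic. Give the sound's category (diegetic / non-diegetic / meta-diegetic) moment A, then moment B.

Moment A: no in-world source exists and no character can hear it — underscore → non-diegetic.
Moment B: a ukulele is now a real source in the story world and the characters hear it → diegetic.

non-diegetic, diegetic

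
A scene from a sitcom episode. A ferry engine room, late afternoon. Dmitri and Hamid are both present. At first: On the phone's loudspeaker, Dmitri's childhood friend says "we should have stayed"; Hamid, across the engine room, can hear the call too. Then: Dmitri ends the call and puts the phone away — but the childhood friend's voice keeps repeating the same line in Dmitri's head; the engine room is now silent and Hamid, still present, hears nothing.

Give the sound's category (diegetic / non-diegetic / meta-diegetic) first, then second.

First: the loudspeaker is an in-world source; both Dmitri and Hamid hear the call → diegetic.
Second: with the phone off, the voice continues only as Dmitri's private mental replay — Hamid can't hear it → meta-diegetic.

diegetic, meta-diegetic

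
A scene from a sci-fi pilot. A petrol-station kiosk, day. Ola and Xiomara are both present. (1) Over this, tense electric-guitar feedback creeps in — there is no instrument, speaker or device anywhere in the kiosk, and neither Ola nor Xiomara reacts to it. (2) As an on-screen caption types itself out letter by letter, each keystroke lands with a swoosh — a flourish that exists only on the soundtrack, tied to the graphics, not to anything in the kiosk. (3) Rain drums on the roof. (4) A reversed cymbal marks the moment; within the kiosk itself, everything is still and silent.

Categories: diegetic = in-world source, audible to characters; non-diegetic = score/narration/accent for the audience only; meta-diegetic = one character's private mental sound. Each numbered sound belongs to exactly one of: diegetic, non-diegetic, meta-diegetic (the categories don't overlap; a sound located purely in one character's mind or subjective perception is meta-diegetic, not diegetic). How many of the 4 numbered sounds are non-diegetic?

Sound (1): it has no source in the story world and no character can hear it — it's underscore, so non-diegetic.
(2) the caption isn't part of the story world, so neither is the sound tied to it → non-diegetic.
Sound (3): rain is part of the location's real environment, so diegetic.
(4) is non-diegetic: an editorial stinger — it belongs to the cut, not the story world.
Non-diegetic: (1), (2), (4) — that's 3.

3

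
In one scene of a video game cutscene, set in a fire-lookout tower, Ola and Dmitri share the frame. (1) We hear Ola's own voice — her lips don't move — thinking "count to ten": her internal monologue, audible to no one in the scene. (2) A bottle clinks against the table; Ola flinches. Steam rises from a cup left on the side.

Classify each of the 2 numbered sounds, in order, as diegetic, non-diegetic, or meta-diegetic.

(1) is meta-diegetic: Ola's thought-voice: a private mental sound no other character can hear.
(2) is diegetic: an in-world source (a bottle); characters could hear it.

meta-diegetic, diegetic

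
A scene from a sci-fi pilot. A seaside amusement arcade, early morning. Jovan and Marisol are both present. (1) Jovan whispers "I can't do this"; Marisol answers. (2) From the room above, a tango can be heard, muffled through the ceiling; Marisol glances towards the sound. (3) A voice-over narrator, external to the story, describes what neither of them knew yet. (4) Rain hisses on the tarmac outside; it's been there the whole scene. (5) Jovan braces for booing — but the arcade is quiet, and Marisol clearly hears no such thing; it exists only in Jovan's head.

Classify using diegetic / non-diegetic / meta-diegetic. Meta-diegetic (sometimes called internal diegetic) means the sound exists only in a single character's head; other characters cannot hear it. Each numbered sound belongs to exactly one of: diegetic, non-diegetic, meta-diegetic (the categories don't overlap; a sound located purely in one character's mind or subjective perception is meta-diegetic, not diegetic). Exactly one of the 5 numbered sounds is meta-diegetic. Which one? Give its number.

5

(1) on-screen dialogue — Jovan speaks and Marisol is there to hear → diegetic.
(2) it's coming from the room above — a location within the story world — and Marisol reacts → diegetic.
(3) commentary laid over the scene from outside the fiction → non-diegetic.
(4) rain is part of the location's real environment → diegetic.
Sound (5): the sound is imagined by Jovan; nothing in the story world is producing it and Marisol can't hear it, so meta-diegetic.
Only (5) is meta-diegetic.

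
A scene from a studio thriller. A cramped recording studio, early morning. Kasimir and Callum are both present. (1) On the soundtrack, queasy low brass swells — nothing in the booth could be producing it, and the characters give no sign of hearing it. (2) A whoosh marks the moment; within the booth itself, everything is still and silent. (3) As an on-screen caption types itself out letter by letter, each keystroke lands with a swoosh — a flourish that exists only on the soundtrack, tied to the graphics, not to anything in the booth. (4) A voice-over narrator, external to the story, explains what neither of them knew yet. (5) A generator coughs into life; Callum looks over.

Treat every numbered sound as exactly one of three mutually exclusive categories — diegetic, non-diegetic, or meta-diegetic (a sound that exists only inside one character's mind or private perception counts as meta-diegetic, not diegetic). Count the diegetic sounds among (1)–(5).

(1) it has no source in the story world and no character can hear it — it's underscore → non-diegetic.
Sound (2): an editorial stinger — it belongs to the cut, not the story world, so non-diegetic.
Sound (3): sound married to a title/caption — outside the diegesis by definition, so non-diegetic.
(4) is non-diegetic: external voice-over — not a character, not heard by anyone in the scene.
(5) is diegetic: an in-world source (a generator); characters could hear it.
Diegetic: (5) — that's 1.

1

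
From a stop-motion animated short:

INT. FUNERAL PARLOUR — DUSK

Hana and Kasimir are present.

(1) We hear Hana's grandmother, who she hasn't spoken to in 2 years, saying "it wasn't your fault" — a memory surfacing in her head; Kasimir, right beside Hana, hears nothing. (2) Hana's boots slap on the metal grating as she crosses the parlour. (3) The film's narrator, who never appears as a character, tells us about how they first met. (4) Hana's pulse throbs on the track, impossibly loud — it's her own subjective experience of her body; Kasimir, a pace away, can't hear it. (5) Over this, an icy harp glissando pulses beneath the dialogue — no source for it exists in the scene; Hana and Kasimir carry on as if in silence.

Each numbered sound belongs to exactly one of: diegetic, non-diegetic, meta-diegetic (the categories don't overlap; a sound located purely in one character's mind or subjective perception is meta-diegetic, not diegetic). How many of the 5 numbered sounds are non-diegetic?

Sound (1): it's Hana's recollection rendered as sound; the other character can't hear it, so meta-diegetic.
(2) is diegetic: Hana's footsteps are produced in the story world.
(3) is non-diegetic: the narrator exists outside the story world, addressing only the audience.
Sound (4): point-of-audition from inside Hana's body; not a sound in the room, so meta-diegetic.
(5) score with no on-screen or off-screen source; it exists for the audience alone → non-diegetic.
So 2 of the 5 are non-diegetic: (3), (5).

2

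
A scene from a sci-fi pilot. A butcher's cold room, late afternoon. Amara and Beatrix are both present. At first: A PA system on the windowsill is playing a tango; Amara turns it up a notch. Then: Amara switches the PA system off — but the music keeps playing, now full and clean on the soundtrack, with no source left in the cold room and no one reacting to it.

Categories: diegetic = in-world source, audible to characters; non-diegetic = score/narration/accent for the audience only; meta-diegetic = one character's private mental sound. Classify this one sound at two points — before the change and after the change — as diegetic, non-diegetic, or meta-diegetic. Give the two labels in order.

Before the change: a PA system is a real in-scene source and Amara reacts to it → diegetic.
After the change: there is no longer any in-world source and no one can hear it — it has become underscore → non-diegetic.

diegetic, non-diegetic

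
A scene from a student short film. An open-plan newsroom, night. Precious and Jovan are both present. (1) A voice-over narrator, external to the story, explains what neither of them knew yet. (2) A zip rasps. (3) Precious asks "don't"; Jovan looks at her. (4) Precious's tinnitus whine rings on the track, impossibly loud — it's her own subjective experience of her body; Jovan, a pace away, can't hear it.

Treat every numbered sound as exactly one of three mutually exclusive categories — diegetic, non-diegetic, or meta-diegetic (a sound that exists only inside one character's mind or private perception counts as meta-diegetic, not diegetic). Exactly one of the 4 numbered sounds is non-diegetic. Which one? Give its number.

(1) external voice-over — not a character, not heard by anyone in the scene → non-diegetic.
(2) is diegetic: the sound comes from a zip physically present in the location.
Sound (3): spoken by a character present in the story world, so diegetic.
Sound (4): point-of-audition from inside Precious's body; not a sound in the room, so meta-diegetic.
Only (1) is non-diegetic.

1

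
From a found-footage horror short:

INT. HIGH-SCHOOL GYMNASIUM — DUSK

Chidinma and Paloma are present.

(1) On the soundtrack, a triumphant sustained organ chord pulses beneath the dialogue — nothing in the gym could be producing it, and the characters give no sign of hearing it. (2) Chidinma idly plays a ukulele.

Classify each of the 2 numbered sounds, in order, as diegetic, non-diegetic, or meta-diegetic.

non-diegetic, diegetic

Sound (1): it has no source in the story world and no character can hear it — it's underscore, so non-diegetic.
Sound (2): Chidinma is producing the music live, in the story world, so diegetic.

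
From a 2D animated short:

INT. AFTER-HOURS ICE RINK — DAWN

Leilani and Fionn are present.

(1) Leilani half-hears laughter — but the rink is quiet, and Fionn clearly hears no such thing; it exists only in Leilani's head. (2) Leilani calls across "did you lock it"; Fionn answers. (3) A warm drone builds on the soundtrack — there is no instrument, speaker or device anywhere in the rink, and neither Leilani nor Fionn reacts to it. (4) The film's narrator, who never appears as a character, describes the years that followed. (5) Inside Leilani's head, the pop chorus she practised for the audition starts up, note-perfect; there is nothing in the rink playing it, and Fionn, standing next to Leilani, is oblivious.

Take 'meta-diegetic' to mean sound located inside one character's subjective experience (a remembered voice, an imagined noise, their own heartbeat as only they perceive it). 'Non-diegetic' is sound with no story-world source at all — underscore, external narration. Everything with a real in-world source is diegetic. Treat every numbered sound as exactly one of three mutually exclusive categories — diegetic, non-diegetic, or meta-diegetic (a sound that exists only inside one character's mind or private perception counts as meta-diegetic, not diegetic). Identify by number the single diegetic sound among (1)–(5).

(1) subjective to Leilani: the rink is silent and Fionn hears nothing → meta-diegetic.
(2) is diegetic: spoken by a character present in the story world.
Sound (3): it has no source in the story world and no character can hear it — it's underscore, so non-diegetic.
(4) commentary laid over the scene from outside the fiction → non-diegetic.
(5) is meta-diegetic: it lives in Leilani's subjectivity, not in the rink.
Only (2) is diegetic.

2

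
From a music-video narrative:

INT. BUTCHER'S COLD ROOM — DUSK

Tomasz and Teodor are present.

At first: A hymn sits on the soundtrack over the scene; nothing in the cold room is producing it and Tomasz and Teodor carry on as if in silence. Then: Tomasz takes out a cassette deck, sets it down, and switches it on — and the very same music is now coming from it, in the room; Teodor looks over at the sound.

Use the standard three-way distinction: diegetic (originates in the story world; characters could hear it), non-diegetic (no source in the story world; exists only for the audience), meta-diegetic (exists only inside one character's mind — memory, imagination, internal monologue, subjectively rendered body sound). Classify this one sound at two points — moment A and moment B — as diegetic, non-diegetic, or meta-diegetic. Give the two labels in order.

non-diegetic, diegetic

Moment A: no in-world source exists and no character can hear it — underscore → non-diegetic.
Moment B: a cassette deck is now a real source in the story world and the characters hear it → diegetic.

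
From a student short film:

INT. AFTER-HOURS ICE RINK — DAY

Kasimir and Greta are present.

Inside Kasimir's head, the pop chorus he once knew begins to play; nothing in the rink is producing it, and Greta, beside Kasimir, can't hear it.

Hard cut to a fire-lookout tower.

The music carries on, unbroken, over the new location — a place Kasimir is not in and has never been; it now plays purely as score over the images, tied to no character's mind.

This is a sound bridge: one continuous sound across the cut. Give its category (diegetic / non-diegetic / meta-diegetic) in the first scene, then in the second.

Scene one: the music exists only inside Kasimir's mind; Greta can't hear it → meta-diegetic.
Scene two: it's detached from Kasimir entirely and plays over unrelated images with no in-world source — conventional underscore → non-diegetic.

meta-diegetic, non-diegetic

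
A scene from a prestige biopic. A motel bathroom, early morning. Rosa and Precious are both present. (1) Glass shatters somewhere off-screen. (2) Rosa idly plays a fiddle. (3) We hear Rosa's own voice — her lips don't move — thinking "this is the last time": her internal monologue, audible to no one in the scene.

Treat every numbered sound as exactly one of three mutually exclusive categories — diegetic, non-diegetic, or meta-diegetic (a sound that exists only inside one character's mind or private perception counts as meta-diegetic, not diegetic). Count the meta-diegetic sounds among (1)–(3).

1

(1) is diegetic: glass is a real object/event in the scene's world.
(2) is diegetic: Rosa is producing the music live, in the story world.
Sound (3): it's Rosa's unspoken thought, heard only by the audience via her subjectivity, so meta-diegetic.
So 1 of the 3 is meta-diegetic: (3).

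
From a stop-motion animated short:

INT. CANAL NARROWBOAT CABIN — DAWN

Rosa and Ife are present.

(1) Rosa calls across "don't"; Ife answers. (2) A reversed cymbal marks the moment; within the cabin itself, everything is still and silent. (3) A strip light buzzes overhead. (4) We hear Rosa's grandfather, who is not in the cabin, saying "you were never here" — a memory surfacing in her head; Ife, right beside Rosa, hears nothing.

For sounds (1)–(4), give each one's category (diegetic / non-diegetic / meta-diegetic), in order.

(1) is diegetic: Rosa is a character speaking aloud in the scene.
Sound (2): it's a sound-design accent with no in-world source; no one in the scene can hear it, so non-diegetic.
Sound (3): it's the actual ambient sound of the location, so diegetic.
(4) a remembered line, private to Rosa — not present in the room, not audible to Ife → meta-diegetic.

diegetic, non-diegetic, diegetic, meta-diegetic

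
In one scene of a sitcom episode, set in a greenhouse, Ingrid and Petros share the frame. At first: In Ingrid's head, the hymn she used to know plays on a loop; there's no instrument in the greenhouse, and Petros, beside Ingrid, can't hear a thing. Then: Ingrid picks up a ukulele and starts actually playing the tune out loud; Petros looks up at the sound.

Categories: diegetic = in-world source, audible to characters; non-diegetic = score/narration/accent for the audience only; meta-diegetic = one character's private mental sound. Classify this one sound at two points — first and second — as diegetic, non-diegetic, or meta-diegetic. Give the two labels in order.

meta-diegetic, diegetic

First: the tune exists only as Ingrid's private memory; Petros can't hear it → meta-diegetic.
Second: Ingrid is now producing it live on a ukulele, in the room, and Petros hears it → diegetic.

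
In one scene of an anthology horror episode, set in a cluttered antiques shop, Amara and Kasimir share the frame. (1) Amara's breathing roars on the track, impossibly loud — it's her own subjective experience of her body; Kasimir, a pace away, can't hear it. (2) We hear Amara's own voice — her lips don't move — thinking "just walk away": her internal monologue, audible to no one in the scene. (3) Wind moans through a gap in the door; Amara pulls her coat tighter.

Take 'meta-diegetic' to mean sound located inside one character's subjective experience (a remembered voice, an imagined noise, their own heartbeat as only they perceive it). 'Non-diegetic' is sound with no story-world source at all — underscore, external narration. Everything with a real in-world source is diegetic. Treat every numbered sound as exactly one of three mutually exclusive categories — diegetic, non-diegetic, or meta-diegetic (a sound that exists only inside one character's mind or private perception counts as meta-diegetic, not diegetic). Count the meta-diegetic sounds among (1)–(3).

Sound (1): a subjective body sound — Amara's private perception, inaudible to Kasimir, so meta-diegetic.
(2) is meta-diegetic: it's Amara's unspoken thought, heard only by the audience via her subjectivity.
(3) is diegetic: it's the actual ambient sound of the location.
Meta-diegetic: (1), (2) — that's 2.

2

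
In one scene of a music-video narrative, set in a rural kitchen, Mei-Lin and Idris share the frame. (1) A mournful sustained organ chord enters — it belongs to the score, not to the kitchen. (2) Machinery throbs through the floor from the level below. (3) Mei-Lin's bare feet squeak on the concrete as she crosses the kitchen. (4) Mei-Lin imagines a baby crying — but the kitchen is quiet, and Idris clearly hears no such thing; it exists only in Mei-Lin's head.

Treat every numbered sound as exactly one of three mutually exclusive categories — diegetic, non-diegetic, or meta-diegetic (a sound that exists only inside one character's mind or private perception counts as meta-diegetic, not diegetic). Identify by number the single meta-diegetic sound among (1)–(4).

(1) is non-diegetic: it has no source in the story world and no character can hear it — it's underscore.
Sound (2): ambient/room sound belonging to the story's physical space, so diegetic.
(3) a character's body making contact with the set — an in-world sound → diegetic.
(4) the sound is imagined by Mei-Lin; nothing in the story world is producing it and Idris can't hear it → meta-diegetic.
Only (4) is meta-diegetic.

4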